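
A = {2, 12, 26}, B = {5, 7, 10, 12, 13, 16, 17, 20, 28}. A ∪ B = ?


A ∪ B = all elements in A or B (or both)
A = {2, 12, 26}
B = {5, 7, 10, 12, 13, 16, 17, 20, 28}
A ∪ B = {2, 5, 7, 10, 12, 13, 16, 17, 20, 26, 28}

A ∪ B = {2, 5, 7, 10, 12, 13, 16, 17, 20, 26, 28}


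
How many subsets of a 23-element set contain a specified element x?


Subsets of A containing x correspond to subsets of A \ {x}, which has 22 elements.
Count = 2^(n-1) = 2^22
= 4194304

Number of subsets containing x = 4194304


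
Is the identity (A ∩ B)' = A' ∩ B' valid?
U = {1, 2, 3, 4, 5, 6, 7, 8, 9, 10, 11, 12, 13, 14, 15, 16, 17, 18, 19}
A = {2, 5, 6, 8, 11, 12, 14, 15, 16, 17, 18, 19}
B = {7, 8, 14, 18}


LHS: A ∩ B = {8, 14, 18}
(A ∩ B)' = U \ (A ∩ B) = {1, 2, 3, 4, 5, 6, 7, 9, 10, 11, 12, 13, 15, 16, 17, 19}
A' = {1, 3, 4, 7, 9, 10, 13}, B' = {1, 2, 3, 4, 5, 6, 9, 10, 11, 12, 13, 15, 16, 17, 19}
Claimed RHS: A' ∩ B' = {1, 3, 4, 9, 10, 13}
Identity is INVALID: LHS = {1, 2, 3, 4, 5, 6, 7, 9, 10, 11, 12, 13, 15, 16, 17, 19} but the RHS claimed here equals {1, 3, 4, 9, 10, 13}. The correct form is (A ∩ B)' = A' ∪ B'.

Identity is invalid: (A ∩ B)' = {1, 2, 3, 4, 5, 6, 7, 9, 10, 11, 12, 13, 15, 16, 17, 19} but A' ∩ B' = {1, 3, 4, 9, 10, 13}. The correct De Morgan law is (A ∩ B)' = A' ∪ B'.


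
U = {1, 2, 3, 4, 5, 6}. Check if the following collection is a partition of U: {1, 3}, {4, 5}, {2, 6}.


A partition requires: (1) non-empty parts, (2) pairwise disjoint, (3) union = U
Parts: {1, 3}, {4, 5}, {2, 6}
Union of parts: {1, 2, 3, 4, 5, 6}
U = {1, 2, 3, 4, 5, 6}
All non-empty? True
Pairwise disjoint? True
Covers U? True

Yes, valid partition


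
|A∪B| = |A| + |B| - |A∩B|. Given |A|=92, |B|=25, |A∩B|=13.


|A ∪ B| = |A| + |B| - |A ∩ B|
= 92 + 25 - 13
= 104

|A ∪ B| = 104


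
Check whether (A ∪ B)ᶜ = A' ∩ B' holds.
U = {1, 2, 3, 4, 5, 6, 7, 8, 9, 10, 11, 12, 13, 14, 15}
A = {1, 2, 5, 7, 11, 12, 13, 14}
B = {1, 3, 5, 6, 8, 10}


LHS: A ∪ B = {1, 2, 3, 5, 6, 7, 8, 10, 11, 12, 13, 14}
(A ∪ B)' = U \ (A ∪ B) = {4, 9, 15}
A' = {3, 4, 6, 8, 9, 10, 15}, B' = {2, 4, 7, 9, 11, 12, 13, 14, 15}
Claimed RHS: A' ∩ B' = {4, 9, 15}
Identity is VALID: LHS = RHS = {4, 9, 15} ✓

Identity is valid. (A ∪ B)' = A' ∩ B' = {4, 9, 15}


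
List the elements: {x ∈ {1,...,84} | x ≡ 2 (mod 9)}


Checking each candidate:
Condition: x in {1,...,84} with x ≡ 2 (mod 9)
Result = {2, 11, 20, 29, 38, 47, 56, 65, 74, 83}

{2, 11, 20, 29, 38, 47, 56, 65, 74, 83}


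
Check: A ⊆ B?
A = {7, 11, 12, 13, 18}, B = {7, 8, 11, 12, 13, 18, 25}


A ⊆ B means every element of A is in B.
All elements of A are in B.
So A ⊆ B.

Yes, A ⊆ B


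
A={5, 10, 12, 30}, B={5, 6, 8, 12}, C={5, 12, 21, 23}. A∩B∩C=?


A ∩ B = {5, 12}
(A ∩ B) ∩ C = {5, 12}

A ∩ B ∩ C = {5, 12}


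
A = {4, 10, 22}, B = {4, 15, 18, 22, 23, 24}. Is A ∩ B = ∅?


Disjoint means A ∩ B = ∅.
A ∩ B = {4, 22}
A ∩ B ≠ ∅, so A and B are NOT disjoint.

No, A and B are not disjoint (A ∩ B = {4, 22})


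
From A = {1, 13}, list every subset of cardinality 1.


|A| = 2, so A has C(2,1) = 2 subsets of size 1.
Enumerate by choosing 1 elements from A at a time:
{1}, {13}

1-element subsets (2 total): {1}, {13}


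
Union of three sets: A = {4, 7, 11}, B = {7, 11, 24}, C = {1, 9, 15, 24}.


A ∪ B = {4, 7, 11, 24}
(A ∪ B) ∪ C = {1, 4, 7, 9, 11, 15, 24}

A ∪ B ∪ C = {1, 4, 7, 9, 11, 15, 24}


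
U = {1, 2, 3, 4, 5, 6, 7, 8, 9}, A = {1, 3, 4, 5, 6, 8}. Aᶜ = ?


Aᶜ = U \ A = elements in U but not in A
U = {1, 2, 3, 4, 5, 6, 7, 8, 9}
A = {1, 3, 4, 5, 6, 8}
Aᶜ = {2, 7, 9}

Aᶜ = {2, 7, 9}


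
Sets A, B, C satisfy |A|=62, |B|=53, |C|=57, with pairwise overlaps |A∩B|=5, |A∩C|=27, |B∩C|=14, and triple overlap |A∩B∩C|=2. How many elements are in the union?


|A∪B∪C| = |A|+|B|+|C| - |A∩B|-|A∩C|-|B∩C| + |A∩B∩C|
= 62+53+57 - 5-27-14 + 2
= 172 - 46 + 2
= 128

|A ∪ B ∪ C| = 128


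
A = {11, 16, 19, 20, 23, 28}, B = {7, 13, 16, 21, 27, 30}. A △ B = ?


A △ B = (A \ B) ∪ (B \ A) = elements in exactly one of A or B
A \ B = {11, 19, 20, 23, 28}
B \ A = {7, 13, 21, 27, 30}
A △ B = {7, 11, 13, 19, 20, 21, 23, 27, 28, 30}

A △ B = {7, 11, 13, 19, 20, 21, 23, 27, 28, 30}


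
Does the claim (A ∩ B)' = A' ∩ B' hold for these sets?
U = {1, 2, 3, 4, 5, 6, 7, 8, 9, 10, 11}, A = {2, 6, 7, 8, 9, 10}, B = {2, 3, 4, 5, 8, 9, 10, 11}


LHS: A ∩ B = {2, 8, 9, 10}
(A ∩ B)' = U \ (A ∩ B) = {1, 3, 4, 5, 6, 7, 11}
A' = {1, 3, 4, 5, 11}, B' = {1, 6, 7}
Claimed RHS: A' ∩ B' = {1}
Identity is INVALID: LHS = {1, 3, 4, 5, 6, 7, 11} but the RHS claimed here equals {1}. The correct form is (A ∩ B)' = A' ∪ B'.

Identity is invalid: (A ∩ B)' = {1, 3, 4, 5, 6, 7, 11} but A' ∩ B' = {1}. The correct De Morgan law is (A ∩ B)' = A' ∪ B'.


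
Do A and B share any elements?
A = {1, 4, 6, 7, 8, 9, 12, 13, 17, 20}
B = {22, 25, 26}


Disjoint means A ∩ B = ∅.
A ∩ B = ∅
A ∩ B = ∅, so A and B are disjoint.

No — A and B share no elements (A ∩ B = ∅), so they are disjoint


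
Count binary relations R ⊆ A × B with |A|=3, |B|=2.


A relation from A to B is any subset of A × B.
|A × B| = 3 × 2 = 6
# relations = 2^|A × B| = 2^6 = 64

Number of relations = 64


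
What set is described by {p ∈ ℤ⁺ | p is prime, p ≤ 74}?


Checking each candidate:
Condition: primes ≤ 74
Result = {2, 3, 5, 7, 11, 13, 17, 19, 23, 29, 31, 37, 41, 43, 47, 53, 59, 61, 67, 71, 73}

{2, 3, 5, 7, 11, 13, 17, 19, 23, 29, 31, 37, 41, 43, 47, 53, 59, 61, 67, 71, 73}


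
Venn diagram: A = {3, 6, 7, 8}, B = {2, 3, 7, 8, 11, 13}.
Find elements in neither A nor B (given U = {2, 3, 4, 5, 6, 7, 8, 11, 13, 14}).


A = {3, 6, 7, 8}
B = {2, 3, 7, 8, 11, 13}
Region: in neither A nor B (given U = {2, 3, 4, 5, 6, 7, 8, 11, 13, 14})
Elements: {4, 5, 14}

Elements in neither A nor B (given U = {2, 3, 4, 5, 6, 7, 8, 11, 13, 14}): {4, 5, 14}


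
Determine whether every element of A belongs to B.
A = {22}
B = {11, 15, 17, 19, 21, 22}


A ⊆ B means every element of A is in B.
All elements of A are in B.
So A ⊆ B.

Yes, A ⊆ B


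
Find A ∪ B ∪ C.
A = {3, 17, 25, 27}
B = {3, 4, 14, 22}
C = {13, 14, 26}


A ∪ B = {3, 4, 14, 17, 22, 25, 27}
(A ∪ B) ∪ C = {3, 4, 13, 14, 17, 22, 25, 26, 27}

A ∪ B ∪ C = {3, 4, 13, 14, 17, 22, 25, 26, 27}


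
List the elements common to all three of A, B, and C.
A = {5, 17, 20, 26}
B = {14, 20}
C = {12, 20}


A ∩ B = {20}
(A ∩ B) ∩ C = {20}

A ∩ B ∩ C = {20}


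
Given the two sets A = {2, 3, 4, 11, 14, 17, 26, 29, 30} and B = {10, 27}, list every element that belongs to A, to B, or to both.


A ∪ B = all elements in A or B (or both)
A = {2, 3, 4, 11, 14, 17, 26, 29, 30}
B = {10, 27}
A ∪ B = {2, 3, 4, 10, 11, 14, 17, 26, 27, 29, 30}

A ∪ B = {2, 3, 4, 10, 11, 14, 17, 26, 27, 29, 30}


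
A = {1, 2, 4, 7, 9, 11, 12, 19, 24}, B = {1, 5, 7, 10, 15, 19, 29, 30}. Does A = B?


Two sets are equal iff they have exactly the same elements.
A = {1, 2, 4, 7, 9, 11, 12, 19, 24}
B = {1, 5, 7, 10, 15, 19, 29, 30}
Differences: {2, 4, 5, 9, 10, 11, 12, 15, 24, 29, 30}
A ≠ B

No, A ≠ B


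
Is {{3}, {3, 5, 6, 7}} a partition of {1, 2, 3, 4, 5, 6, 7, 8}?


A partition requires: (1) non-empty parts, (2) pairwise disjoint, (3) union = U
Parts: {3}, {3, 5, 6, 7}
Union of parts: {3, 5, 6, 7}
U = {1, 2, 3, 4, 5, 6, 7, 8}
All non-empty? True
Pairwise disjoint? False
Covers U? False

No, not a valid partition


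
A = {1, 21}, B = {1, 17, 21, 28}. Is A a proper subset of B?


A ⊂ B requires: A ⊆ B AND A ≠ B.
A ⊆ B? Yes
A = B? No
A ⊂ B: Yes (A is a proper subset of B)

Yes, A ⊂ B


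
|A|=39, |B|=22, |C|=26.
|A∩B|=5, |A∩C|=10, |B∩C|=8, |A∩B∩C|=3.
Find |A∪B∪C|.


|A∪B∪C| = |A|+|B|+|C| - |A∩B|-|A∩C|-|B∩C| + |A∩B∩C|
= 39+22+26 - 5-10-8 + 3
= 87 - 23 + 3
= 67

|A ∪ B ∪ C| = 67


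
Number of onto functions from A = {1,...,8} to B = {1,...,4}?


n = |A| = 8, k = |B| = 4. Surjections via inclusion-exclusion:
S(n,k) = Σ(-1)^i × C(k,i) × (k-i)^n, i=0 to k
i=0: (-1)^0×C(4,0)×4^8 = 65536
i=1: (-1)^1×C(4,1)×3^8 = -26244
i=2: (-1)^2×C(4,2)×2^8 = 1536
i=3: (-1)^3×C(4,3)×1^8 = -4
i=4: (-1)^4×C(4,4)×0^8 = 0
Total = 40824

Number of surjections = 40824


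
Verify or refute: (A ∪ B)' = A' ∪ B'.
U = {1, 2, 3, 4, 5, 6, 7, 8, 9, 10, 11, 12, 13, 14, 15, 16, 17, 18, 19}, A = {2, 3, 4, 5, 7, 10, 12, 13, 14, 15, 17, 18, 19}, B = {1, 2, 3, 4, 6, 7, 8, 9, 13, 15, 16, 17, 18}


LHS: A ∪ B = {1, 2, 3, 4, 5, 6, 7, 8, 9, 10, 12, 13, 14, 15, 16, 17, 18, 19}
(A ∪ B)' = U \ (A ∪ B) = {11}
A' = {1, 6, 8, 9, 11, 16}, B' = {5, 10, 11, 12, 14, 19}
Claimed RHS: A' ∪ B' = {1, 5, 6, 8, 9, 10, 11, 12, 14, 16, 19}
Identity is INVALID: LHS = {11} but the RHS claimed here equals {1, 5, 6, 8, 9, 10, 11, 12, 14, 16, 19}. The correct form is (A ∪ B)' = A' ∩ B'.

Identity is invalid: (A ∪ B)' = {11} but A' ∪ B' = {1, 5, 6, 8, 9, 10, 11, 12, 14, 16, 19}. The correct De Morgan law is (A ∪ B)' = A' ∩ B'.


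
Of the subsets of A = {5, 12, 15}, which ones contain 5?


A subset of A contains 5 iff the remaining 2 elements form any subset of A \ {5}.
Count: 2^(n-1) = 2^2 = 4
Subsets containing 5: {5}, {5, 12}, {5, 15}, {5, 12, 15}

Subsets containing 5 (4 total): {5}, {5, 12}, {5, 15}, {5, 12, 15}


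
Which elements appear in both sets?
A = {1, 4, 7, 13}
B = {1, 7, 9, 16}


A ∩ B = elements in both A and B
A = {1, 4, 7, 13}
B = {1, 7, 9, 16}
A ∩ B = {1, 7}

A ∩ B = {1, 7}


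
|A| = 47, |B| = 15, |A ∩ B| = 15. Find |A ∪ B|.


|A ∪ B| = |A| + |B| - |A ∩ B|
= 47 + 15 - 15
= 47

|A ∪ B| = 47


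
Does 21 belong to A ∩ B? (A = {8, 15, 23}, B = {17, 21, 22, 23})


A = {8, 15, 23}, B = {17, 21, 22, 23}
A ∩ B = elements in both A and B
A ∩ B = {23}
Checking if 21 ∈ A ∩ B
21 is not in A ∩ B → False

21 ∉ A ∩ B


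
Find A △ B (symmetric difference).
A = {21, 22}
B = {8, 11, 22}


A △ B = (A \ B) ∪ (B \ A) = elements in exactly one of A or B
A \ B = {21}
B \ A = {8, 11}
A △ B = {8, 11, 21}

A △ B = {8, 11, 21}


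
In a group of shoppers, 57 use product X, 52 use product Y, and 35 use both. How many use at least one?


|A ∪ B| = |A| + |B| - |A ∩ B|
= 57 + 52 - 35
= 74

|A ∪ B| = 74


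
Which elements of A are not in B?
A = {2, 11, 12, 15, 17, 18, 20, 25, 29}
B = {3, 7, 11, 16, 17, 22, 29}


A \ B = elements in A but not in B
A = {2, 11, 12, 15, 17, 18, 20, 25, 29}
B = {3, 7, 11, 16, 17, 22, 29}
Remove from A any elements in B
A \ B = {2, 12, 15, 18, 20, 25}

A \ B = {2, 12, 15, 18, 20, 25}


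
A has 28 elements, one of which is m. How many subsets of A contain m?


Subsets of A containing m correspond to subsets of A \ {m}, which has 27 elements.
Count = 2^(n-1) = 2^27
= 134217728

Number of subsets containing m = 134217728


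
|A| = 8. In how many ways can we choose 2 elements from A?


C(n,k) = n! / (k!(n-k)!)
C(8,2) = 8! / (2!6!)
= 28

C(8,2) = 28


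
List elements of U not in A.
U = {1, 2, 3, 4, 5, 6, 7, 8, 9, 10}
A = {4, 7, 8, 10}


Aᶜ = U \ A = elements in U but not in A
U = {1, 2, 3, 4, 5, 6, 7, 8, 9, 10}
A = {4, 7, 8, 10}
Aᶜ = {1, 2, 3, 5, 6, 9}

Aᶜ = {1, 2, 3, 5, 6, 9}


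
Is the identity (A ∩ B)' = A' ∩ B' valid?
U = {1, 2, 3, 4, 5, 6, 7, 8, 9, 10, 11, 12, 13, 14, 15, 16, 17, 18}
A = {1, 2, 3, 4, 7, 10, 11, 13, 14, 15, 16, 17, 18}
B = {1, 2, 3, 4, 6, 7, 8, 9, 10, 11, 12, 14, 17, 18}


LHS: A ∩ B = {1, 2, 3, 4, 7, 10, 11, 14, 17, 18}
(A ∩ B)' = U \ (A ∩ B) = {5, 6, 8, 9, 12, 13, 15, 16}
A' = {5, 6, 8, 9, 12}, B' = {5, 13, 15, 16}
Claimed RHS: A' ∩ B' = {5}
Identity is INVALID: LHS = {5, 6, 8, 9, 12, 13, 15, 16} but the RHS claimed here equals {5}. The correct form is (A ∩ B)' = A' ∪ B'.

Identity is invalid: (A ∩ B)' = {5, 6, 8, 9, 12, 13, 15, 16} but A' ∩ B' = {5}. The correct De Morgan law is (A ∩ B)' = A' ∪ B'.


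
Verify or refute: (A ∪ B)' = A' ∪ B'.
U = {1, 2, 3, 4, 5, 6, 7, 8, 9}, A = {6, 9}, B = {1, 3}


LHS: A ∪ B = {1, 3, 6, 9}
(A ∪ B)' = U \ (A ∪ B) = {2, 4, 5, 7, 8}
A' = {1, 2, 3, 4, 5, 7, 8}, B' = {2, 4, 5, 6, 7, 8, 9}
Claimed RHS: A' ∪ B' = {1, 2, 3, 4, 5, 6, 7, 8, 9}
Identity is INVALID: LHS = {2, 4, 5, 7, 8} but the RHS claimed here equals {1, 2, 3, 4, 5, 6, 7, 8, 9}. The correct form is (A ∪ B)' = A' ∩ B'.

Identity is invalid: (A ∪ B)' = {2, 4, 5, 7, 8} but A' ∪ B' = {1, 2, 3, 4, 5, 6, 7, 8, 9}. The correct De Morgan law is (A ∪ B)' = A' ∩ B'.


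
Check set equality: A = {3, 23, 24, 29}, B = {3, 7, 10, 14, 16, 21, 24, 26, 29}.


Two sets are equal iff they have exactly the same elements.
A = {3, 23, 24, 29}
B = {3, 7, 10, 14, 16, 21, 24, 26, 29}
Differences: {7, 10, 14, 16, 21, 23, 26}
A ≠ B

No, A ≠ B


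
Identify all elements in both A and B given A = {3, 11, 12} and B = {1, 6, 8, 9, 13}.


A = {3, 11, 12}
B = {1, 6, 8, 9, 13}
Region: in both A and B
Elements: ∅

Elements in both A and B: ∅


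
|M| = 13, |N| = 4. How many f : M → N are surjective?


n = |M| = 13, k = |N| = 4. Surjections via inclusion-exclusion:
S(n,k) = Σ(-1)^i × C(k,i) × (k-i)^n, i=0 to k
i=0: (-1)^0×C(4,0)×4^13 = 67108864
i=1: (-1)^1×C(4,1)×3^13 = -6377292
i=2: (-1)^2×C(4,2)×2^13 = 49152
i=3: (-1)^3×C(4,3)×1^13 = -4
i=4: (-1)^4×C(4,4)×0^13 = 0
Total = 60780720

Number of surjections = 60780720


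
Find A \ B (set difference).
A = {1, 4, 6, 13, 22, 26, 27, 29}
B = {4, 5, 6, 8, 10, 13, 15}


A \ B = elements in A but not in B
A = {1, 4, 6, 13, 22, 26, 27, 29}
B = {4, 5, 6, 8, 10, 13, 15}
Remove from A any elements in B
A \ B = {1, 22, 26, 27, 29}

A \ B = {1, 22, 26, 27, 29}


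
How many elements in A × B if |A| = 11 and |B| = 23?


|A × B| = |A| × |B|
= 11 × 23
= 253

|A × B| = 253


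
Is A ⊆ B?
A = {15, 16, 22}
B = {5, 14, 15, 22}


A ⊆ B means every element of A is in B.
Elements in A not in B: {16}
So A ⊄ B.

No, A ⊄ B


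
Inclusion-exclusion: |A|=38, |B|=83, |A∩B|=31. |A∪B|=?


|A ∪ B| = |A| + |B| - |A ∩ B|
= 38 + 83 - 31
= 90

|A ∪ B| = 90


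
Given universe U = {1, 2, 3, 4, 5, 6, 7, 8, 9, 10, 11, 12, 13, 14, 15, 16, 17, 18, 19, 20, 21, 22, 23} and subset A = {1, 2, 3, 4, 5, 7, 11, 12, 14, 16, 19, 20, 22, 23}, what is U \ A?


Aᶜ = U \ A = elements in U but not in A
U = {1, 2, 3, 4, 5, 6, 7, 8, 9, 10, 11, 12, 13, 14, 15, 16, 17, 18, 19, 20, 21, 22, 23}
A = {1, 2, 3, 4, 5, 7, 11, 12, 14, 16, 19, 20, 22, 23}
Aᶜ = {6, 8, 9, 10, 13, 15, 17, 18, 21}

Aᶜ = {6, 8, 9, 10, 13, 15, 17, 18, 21}


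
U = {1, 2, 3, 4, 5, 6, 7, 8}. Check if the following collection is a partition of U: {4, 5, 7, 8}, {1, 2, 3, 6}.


A partition requires: (1) non-empty parts, (2) pairwise disjoint, (3) union = U
Parts: {4, 5, 7, 8}, {1, 2, 3, 6}
Union of parts: {1, 2, 3, 4, 5, 6, 7, 8}
U = {1, 2, 3, 4, 5, 6, 7, 8}
All non-empty? True
Pairwise disjoint? True
Covers U? True

Yes, valid partition


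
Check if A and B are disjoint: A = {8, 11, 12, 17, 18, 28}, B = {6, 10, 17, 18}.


Disjoint means A ∩ B = ∅.
A ∩ B = {17, 18}
A ∩ B ≠ ∅, so A and B are NOT disjoint.

No, A and B are not disjoint (A ∩ B = {17, 18})


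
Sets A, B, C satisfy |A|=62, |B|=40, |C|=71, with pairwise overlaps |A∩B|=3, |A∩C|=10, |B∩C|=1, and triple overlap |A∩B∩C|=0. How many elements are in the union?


|A∪B∪C| = |A|+|B|+|C| - |A∩B|-|A∩C|-|B∩C| + |A∩B∩C|
= 62+40+71 - 3-10-1 + 0
= 173 - 14 + 0
= 159

|A ∪ B ∪ C| = 159


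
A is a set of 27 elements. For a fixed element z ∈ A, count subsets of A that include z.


Subsets of A containing z correspond to subsets of A \ {z}, which has 26 elements.
Count = 2^(n-1) = 2^26
= 67108864

Number of subsets containing z = 67108864


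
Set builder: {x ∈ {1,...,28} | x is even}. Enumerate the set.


Checking each candidate:
Condition: even numbers in {1,...,28}
Result = {2, 4, 6, 8, 10, 12, 14, 16, 18, 20, 22, 24, 26, 28}

{2, 4, 6, 8, 10, 12, 14, 16, 18, 20, 22, 24, 26, 28}


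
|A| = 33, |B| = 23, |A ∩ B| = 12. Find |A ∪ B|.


|A ∪ B| = |A| + |B| - |A ∩ B|
= 33 + 23 - 12
= 44

|A ∪ B| = 44


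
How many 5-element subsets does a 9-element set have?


C(n,k) = n! / (k!(n-k)!)
C(9,5) = 9! / (5!4!)
= 126

C(9,5) = 126


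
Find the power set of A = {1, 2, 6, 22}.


|A| = 4, so |P(A)| = 2^4 = 16
Enumerate subsets by cardinality (0 to 4):
∅, {1}, {2}, {6}, {22}, {1, 2}, {1, 6}, {1, 22}, {2, 6}, {2, 22}, {6, 22}, {1, 2, 6}, {1, 2, 22}, {1, 6, 22}, {2, 6, 22}, {1, 2, 6, 22}

P(A) has 16 subsets: ∅, {1}, {2}, {6}, {22}, {1, 2}, {1, 6}, {1, 22}, {2, 6}, {2, 22}, {6, 22}, {1, 2, 6}, {1, 2, 22}, {1, 6, 22}, {2, 6, 22}, {1, 2, 6, 22}


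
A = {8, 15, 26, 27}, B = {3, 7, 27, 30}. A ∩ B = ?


A ∩ B = elements in both A and B
A = {8, 15, 26, 27}
B = {3, 7, 27, 30}
A ∩ B = {27}

A ∩ B = {27}


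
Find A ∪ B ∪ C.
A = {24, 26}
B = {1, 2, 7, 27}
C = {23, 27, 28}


A ∪ B = {1, 2, 7, 24, 26, 27}
(A ∪ B) ∪ C = {1, 2, 7, 23, 24, 26, 27, 28}

A ∪ B ∪ C = {1, 2, 7, 23, 24, 26, 27, 28}


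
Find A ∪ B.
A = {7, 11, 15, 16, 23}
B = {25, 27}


A ∪ B = all elements in A or B (or both)
A = {7, 11, 15, 16, 23}
B = {25, 27}
A ∪ B = {7, 11, 15, 16, 23, 25, 27}

A ∪ B = {7, 11, 15, 16, 23, 25, 27}


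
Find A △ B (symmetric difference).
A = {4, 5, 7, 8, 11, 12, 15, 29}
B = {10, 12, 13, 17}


A △ B = (A \ B) ∪ (B \ A) = elements in exactly one of A or B
A \ B = {4, 5, 7, 8, 11, 15, 29}
B \ A = {10, 13, 17}
A △ B = {4, 5, 7, 8, 10, 11, 13, 15, 17, 29}

A △ B = {4, 5, 7, 8, 10, 11, 13, 15, 17, 29}


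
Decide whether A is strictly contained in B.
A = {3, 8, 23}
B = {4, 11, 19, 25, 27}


A ⊂ B requires: A ⊆ B AND A ≠ B.
A ⊆ B? No
A ⊄ B, so A is not a proper subset.

No, A is not a proper subset of B


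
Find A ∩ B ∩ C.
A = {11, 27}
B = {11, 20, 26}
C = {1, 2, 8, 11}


A ∩ B = {11}
(A ∩ B) ∩ C = {11}

A ∩ B ∩ C = {11}


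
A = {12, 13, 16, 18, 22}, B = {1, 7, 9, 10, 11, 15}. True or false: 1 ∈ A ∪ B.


A = {12, 13, 16, 18, 22}, B = {1, 7, 9, 10, 11, 15}
A ∪ B = all elements in A or B
A ∪ B = {1, 7, 9, 10, 11, 12, 13, 15, 16, 18, 22}
Checking if 1 ∈ A ∪ B
1 is in A ∪ B → True

1 ∈ A ∪ B


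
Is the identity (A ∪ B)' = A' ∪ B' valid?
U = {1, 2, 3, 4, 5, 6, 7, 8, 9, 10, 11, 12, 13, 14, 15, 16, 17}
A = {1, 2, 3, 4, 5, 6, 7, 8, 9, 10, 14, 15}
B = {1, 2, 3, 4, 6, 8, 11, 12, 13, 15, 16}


LHS: A ∪ B = {1, 2, 3, 4, 5, 6, 7, 8, 9, 10, 11, 12, 13, 14, 15, 16}
(A ∪ B)' = U \ (A ∪ B) = {17}
A' = {11, 12, 13, 16, 17}, B' = {5, 7, 9, 10, 14, 17}
Claimed RHS: A' ∪ B' = {5, 7, 9, 10, 11, 12, 13, 14, 16, 17}
Identity is INVALID: LHS = {17} but the RHS claimed here equals {5, 7, 9, 10, 11, 12, 13, 14, 16, 17}. The correct form is (A ∪ B)' = A' ∩ B'.

Identity is invalid: (A ∪ B)' = {17} but A' ∪ B' = {5, 7, 9, 10, 11, 12, 13, 14, 16, 17}. The correct De Morgan law is (A ∪ B)' = A' ∩ B'.


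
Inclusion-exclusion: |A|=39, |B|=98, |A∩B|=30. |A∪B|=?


|A ∪ B| = |A| + |B| - |A ∩ B|
= 39 + 98 - 30
= 107

|A ∪ B| = 107


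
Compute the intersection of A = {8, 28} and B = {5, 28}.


A ∩ B = elements in both A and B
A = {8, 28}
B = {5, 28}
A ∩ B = {28}

A ∩ B = {28}


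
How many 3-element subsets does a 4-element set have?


C(n,k) = n! / (k!(n-k)!)
C(4,3) = 4! / (3!1!)
= 4

C(4,3) = 4


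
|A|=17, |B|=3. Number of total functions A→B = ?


Each of |A| = 17 inputs maps to any of |B| = 3 outputs.
# functions = |B|^|A| = 3^17
= 129140163

Number of functions = 129140163


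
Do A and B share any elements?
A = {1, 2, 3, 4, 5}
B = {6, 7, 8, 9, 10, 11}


Disjoint means A ∩ B = ∅.
A ∩ B = ∅
A ∩ B = ∅, so A and B are disjoint.

No — A and B share no elements (A ∩ B = ∅), so they are disjoint


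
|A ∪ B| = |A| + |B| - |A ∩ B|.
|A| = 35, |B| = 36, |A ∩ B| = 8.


|A ∪ B| = |A| + |B| - |A ∩ B|
= 35 + 36 - 8
= 63

|A ∪ B| = 63


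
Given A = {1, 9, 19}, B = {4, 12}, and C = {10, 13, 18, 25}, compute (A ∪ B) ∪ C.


A ∪ B = {1, 4, 9, 12, 19}
(A ∪ B) ∪ C = {1, 4, 9, 10, 12, 13, 18, 19, 25}

A ∪ B ∪ C = {1, 4, 9, 10, 12, 13, 18, 19, 25}


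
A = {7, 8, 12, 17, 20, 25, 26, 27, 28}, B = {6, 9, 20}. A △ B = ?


A △ B = (A \ B) ∪ (B \ A) = elements in exactly one of A or B
A \ B = {7, 8, 12, 17, 25, 26, 27, 28}
B \ A = {6, 9}
A △ B = {6, 7, 8, 9, 12, 17, 25, 26, 27, 28}

A △ B = {6, 7, 8, 9, 12, 17, 25, 26, 27, 28}


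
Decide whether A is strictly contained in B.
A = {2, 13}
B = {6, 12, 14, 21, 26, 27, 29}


A ⊂ B requires: A ⊆ B AND A ≠ B.
A ⊆ B? No
A ⊄ B, so A is not a proper subset.

No, A is not a proper subset of B


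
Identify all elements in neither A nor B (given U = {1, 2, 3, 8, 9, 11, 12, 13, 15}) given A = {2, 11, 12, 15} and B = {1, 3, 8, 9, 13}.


A = {2, 11, 12, 15}
B = {1, 3, 8, 9, 13}
Region: in neither A nor B (given U = {1, 2, 3, 8, 9, 11, 12, 13, 15})
Elements: ∅

Elements in neither A nor B (given U = {1, 2, 3, 8, 9, 11, 12, 13, 15}): ∅


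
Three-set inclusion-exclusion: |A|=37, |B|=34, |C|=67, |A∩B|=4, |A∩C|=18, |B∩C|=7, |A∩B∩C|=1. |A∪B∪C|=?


|A∪B∪C| = |A|+|B|+|C| - |A∩B|-|A∩C|-|B∩C| + |A∩B∩C|
= 37+34+67 - 4-18-7 + 1
= 138 - 29 + 1
= 110

|A ∪ B ∪ C| = 110


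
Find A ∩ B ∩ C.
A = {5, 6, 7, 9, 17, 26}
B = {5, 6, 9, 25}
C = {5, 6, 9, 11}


A ∩ B = {5, 6, 9}
(A ∩ B) ∩ C = {5, 6, 9}

A ∩ B ∩ C = {5, 6, 9}


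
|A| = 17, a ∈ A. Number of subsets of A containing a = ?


Subsets of A containing a correspond to subsets of A \ {a}, which has 16 elements.
Count = 2^(n-1) = 2^16
= 65536

Number of subsets containing a = 65536


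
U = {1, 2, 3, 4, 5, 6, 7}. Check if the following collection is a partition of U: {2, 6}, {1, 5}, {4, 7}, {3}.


A partition requires: (1) non-empty parts, (2) pairwise disjoint, (3) union = U
Parts: {2, 6}, {1, 5}, {4, 7}, {3}
Union of parts: {1, 2, 3, 4, 5, 6, 7}
U = {1, 2, 3, 4, 5, 6, 7}
All non-empty? True
Pairwise disjoint? True
Covers U? True

Yes, valid partition


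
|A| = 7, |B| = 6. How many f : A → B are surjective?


n = |A| = 7, k = |B| = 6. Surjections via inclusion-exclusion:
S(n,k) = Σ(-1)^i × C(k,i) × (k-i)^n, i=0 to k
i=0: (-1)^0×C(6,0)×6^7 = 279936
i=1: (-1)^1×C(6,1)×5^7 = -468750
i=2: (-1)^2×C(6,2)×4^7 = 245760
i=3: (-1)^3×C(6,3)×3^7 = -43740
i=4: (-1)^4×C(6,4)×2^7 = 1920
i=5: (-1)^5×C(6,5)×1^7 = -6
i=6: (-1)^6×C(6,6)×0^7 = 0
Total = 15120

Number of surjections = 15120


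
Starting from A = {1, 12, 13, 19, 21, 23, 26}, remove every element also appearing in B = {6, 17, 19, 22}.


A \ B = elements in A but not in B
A = {1, 12, 13, 19, 21, 23, 26}
B = {6, 17, 19, 22}
Remove from A any elements in B
A \ B = {1, 12, 13, 21, 23, 26}

A \ B = {1, 12, 13, 21, 23, 26}


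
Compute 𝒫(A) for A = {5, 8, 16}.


|A| = 3, so |P(A)| = 2^3 = 8
Enumerate subsets by cardinality (0 to 3):
∅, {5}, {8}, {16}, {5, 8}, {5, 16}, {8, 16}, {5, 8, 16}

P(A) has 8 subsets: ∅, {5}, {8}, {16}, {5, 8}, {5, 16}, {8, 16}, {5, 8, 16}


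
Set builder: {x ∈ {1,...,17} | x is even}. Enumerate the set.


Checking each candidate:
Condition: even numbers in {1,...,17}
Result = {2, 4, 6, 8, 10, 12, 14, 16}

{2, 4, 6, 8, 10, 12, 14, 16}


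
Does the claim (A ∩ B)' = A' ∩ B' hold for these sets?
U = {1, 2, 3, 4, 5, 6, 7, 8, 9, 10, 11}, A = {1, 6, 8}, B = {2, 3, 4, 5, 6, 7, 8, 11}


LHS: A ∩ B = {6, 8}
(A ∩ B)' = U \ (A ∩ B) = {1, 2, 3, 4, 5, 7, 9, 10, 11}
A' = {2, 3, 4, 5, 7, 9, 10, 11}, B' = {1, 9, 10}
Claimed RHS: A' ∩ B' = {9, 10}
Identity is INVALID: LHS = {1, 2, 3, 4, 5, 7, 9, 10, 11} but the RHS claimed here equals {9, 10}. The correct form is (A ∩ B)' = A' ∪ B'.

Identity is invalid: (A ∩ B)' = {1, 2, 3, 4, 5, 7, 9, 10, 11} but A' ∩ B' = {9, 10}. The correct De Morgan law is (A ∩ B)' = A' ∪ B'.


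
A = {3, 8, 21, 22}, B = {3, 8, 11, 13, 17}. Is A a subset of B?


A ⊆ B means every element of A is in B.
Elements in A not in B: {21, 22}
So A ⊄ B.

No, A ⊄ B


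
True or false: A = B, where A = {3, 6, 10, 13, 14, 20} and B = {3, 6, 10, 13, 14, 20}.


Two sets are equal iff they have exactly the same elements.
A = {3, 6, 10, 13, 14, 20}
B = {3, 6, 10, 13, 14, 20}
Same elements → A = B

Yes, A = B


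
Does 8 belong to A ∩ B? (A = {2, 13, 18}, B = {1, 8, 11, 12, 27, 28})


A = {2, 13, 18}, B = {1, 8, 11, 12, 27, 28}
A ∩ B = elements in both A and B
A ∩ B = ∅
Checking if 8 ∈ A ∩ B
8 is not in A ∩ B → False

8 ∉ A ∩ B


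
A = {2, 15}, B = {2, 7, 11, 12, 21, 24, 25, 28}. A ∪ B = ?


A ∪ B = all elements in A or B (or both)
A = {2, 15}
B = {2, 7, 11, 12, 21, 24, 25, 28}
A ∪ B = {2, 7, 11, 12, 15, 21, 24, 25, 28}

A ∪ B = {2, 7, 11, 12, 15, 21, 24, 25, 28}


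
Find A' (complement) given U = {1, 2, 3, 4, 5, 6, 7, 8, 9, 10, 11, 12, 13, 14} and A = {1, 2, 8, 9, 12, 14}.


Aᶜ = U \ A = elements in U but not in A
U = {1, 2, 3, 4, 5, 6, 7, 8, 9, 10, 11, 12, 13, 14}
A = {1, 2, 8, 9, 12, 14}
Aᶜ = {3, 4, 5, 6, 7, 10, 11, 13}

Aᶜ = {3, 4, 5, 6, 7, 10, 11, 13}


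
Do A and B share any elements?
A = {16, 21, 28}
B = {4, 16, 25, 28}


Disjoint means A ∩ B = ∅.
A ∩ B = {16, 28}
A ∩ B ≠ ∅, so A and B are NOT disjoint.

Yes — A and B share the element(s) of A ∩ B = {16, 28}, so they are not disjoint


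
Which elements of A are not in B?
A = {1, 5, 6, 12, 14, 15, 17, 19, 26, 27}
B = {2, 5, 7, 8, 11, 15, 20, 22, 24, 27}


A \ B = elements in A but not in B
A = {1, 5, 6, 12, 14, 15, 17, 19, 26, 27}
B = {2, 5, 7, 8, 11, 15, 20, 22, 24, 27}
Remove from A any elements in B
A \ B = {1, 6, 12, 14, 17, 19, 26}

A \ B = {1, 6, 12, 14, 17, 19, 26}


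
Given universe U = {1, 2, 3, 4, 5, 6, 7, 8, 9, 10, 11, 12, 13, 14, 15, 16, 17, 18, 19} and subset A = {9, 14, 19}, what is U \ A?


Aᶜ = U \ A = elements in U but not in A
U = {1, 2, 3, 4, 5, 6, 7, 8, 9, 10, 11, 12, 13, 14, 15, 16, 17, 18, 19}
A = {9, 14, 19}
Aᶜ = {1, 2, 3, 4, 5, 6, 7, 8, 10, 11, 12, 13, 15, 16, 17, 18}

Aᶜ = {1, 2, 3, 4, 5, 6, 7, 8, 10, 11, 12, 13, 15, 16, 17, 18}


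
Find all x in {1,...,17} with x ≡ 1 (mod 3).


Checking each candidate:
Condition: x in {1,...,17} with x ≡ 1 (mod 3)
Result = {1, 4, 7, 10, 13, 16}

{1, 4, 7, 10, 13, 16}


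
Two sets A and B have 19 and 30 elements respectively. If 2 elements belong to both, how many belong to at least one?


|A ∪ B| = |A| + |B| - |A ∩ B|
= 19 + 30 - 2
= 47

|A ∪ B| = 47


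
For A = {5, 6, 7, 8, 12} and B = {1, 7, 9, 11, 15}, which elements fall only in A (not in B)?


A = {5, 6, 7, 8, 12}
B = {1, 7, 9, 11, 15}
Region: only in A (not in B)
Elements: {5, 6, 8, 12}

Elements only in A (not in B): {5, 6, 8, 12}


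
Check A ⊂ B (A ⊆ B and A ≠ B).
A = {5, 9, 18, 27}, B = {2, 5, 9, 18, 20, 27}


A ⊂ B requires: A ⊆ B AND A ≠ B.
A ⊆ B? Yes
A = B? No
A ⊂ B: Yes (A is a proper subset of B)

Yes, A ⊂ B


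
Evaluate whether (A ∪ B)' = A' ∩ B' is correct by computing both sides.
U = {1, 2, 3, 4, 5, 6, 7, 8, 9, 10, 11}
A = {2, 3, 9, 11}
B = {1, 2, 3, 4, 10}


LHS: A ∪ B = {1, 2, 3, 4, 9, 10, 11}
(A ∪ B)' = U \ (A ∪ B) = {5, 6, 7, 8}
A' = {1, 4, 5, 6, 7, 8, 10}, B' = {5, 6, 7, 8, 9, 11}
Claimed RHS: A' ∩ B' = {5, 6, 7, 8}
Identity is VALID: LHS = RHS = {5, 6, 7, 8} ✓

Identity is valid. (A ∪ B)' = A' ∩ B' = {5, 6, 7, 8}


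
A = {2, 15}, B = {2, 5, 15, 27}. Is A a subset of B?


A ⊆ B means every element of A is in B.
All elements of A are in B.
So A ⊆ B.

Yes, A ⊆ B


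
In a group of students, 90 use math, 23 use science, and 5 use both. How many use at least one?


|A ∪ B| = |A| + |B| - |A ∩ B|
= 90 + 23 - 5
= 108

|A ∪ B| = 108


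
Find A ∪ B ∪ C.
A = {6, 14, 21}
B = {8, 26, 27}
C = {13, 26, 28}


A ∪ B = {6, 8, 14, 21, 26, 27}
(A ∪ B) ∪ C = {6, 8, 13, 14, 21, 26, 27, 28}

A ∪ B ∪ C = {6, 8, 13, 14, 21, 26, 27, 28}


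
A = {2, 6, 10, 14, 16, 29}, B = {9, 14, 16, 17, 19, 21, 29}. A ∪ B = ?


A ∪ B = all elements in A or B (or both)
A = {2, 6, 10, 14, 16, 29}
B = {9, 14, 16, 17, 19, 21, 29}
A ∪ B = {2, 6, 9, 10, 14, 16, 17, 19, 21, 29}

A ∪ B = {2, 6, 9, 10, 14, 16, 17, 19, 21, 29}


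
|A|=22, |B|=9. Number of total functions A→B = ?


Each of |A| = 22 inputs maps to any of |B| = 9 outputs.
# functions = |B|^|A| = 9^22
= 984770902183611232881

Number of functions = 984770902183611232881


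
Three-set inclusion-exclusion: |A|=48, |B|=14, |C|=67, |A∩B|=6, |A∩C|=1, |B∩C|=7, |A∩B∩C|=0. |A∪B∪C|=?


|A∪B∪C| = |A|+|B|+|C| - |A∩B|-|A∩C|-|B∩C| + |A∩B∩C|
= 48+14+67 - 6-1-7 + 0
= 129 - 14 + 0
= 115

|A ∪ B ∪ C| = 115


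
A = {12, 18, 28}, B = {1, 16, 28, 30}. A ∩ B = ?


A ∩ B = elements in both A and B
A = {12, 18, 28}
B = {1, 16, 28, 30}
A ∩ B = {28}

A ∩ B = {28}


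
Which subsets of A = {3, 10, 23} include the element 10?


A subset of A contains 10 iff the remaining 2 elements form any subset of A \ {10}.
Count: 2^(n-1) = 2^2 = 4
Subsets containing 10: {10}, {3, 10}, {10, 23}, {3, 10, 23}

Subsets containing 10 (4 total): {10}, {3, 10}, {10, 23}, {3, 10, 23}


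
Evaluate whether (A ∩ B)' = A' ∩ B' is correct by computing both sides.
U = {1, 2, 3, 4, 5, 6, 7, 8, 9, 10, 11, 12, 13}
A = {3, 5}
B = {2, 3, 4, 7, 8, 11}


LHS: A ∩ B = {3}
(A ∩ B)' = U \ (A ∩ B) = {1, 2, 4, 5, 6, 7, 8, 9, 10, 11, 12, 13}
A' = {1, 2, 4, 6, 7, 8, 9, 10, 11, 12, 13}, B' = {1, 5, 6, 9, 10, 12, 13}
Claimed RHS: A' ∩ B' = {1, 6, 9, 10, 12, 13}
Identity is INVALID: LHS = {1, 2, 4, 5, 6, 7, 8, 9, 10, 11, 12, 13} but the RHS claimed here equals {1, 6, 9, 10, 12, 13}. The correct form is (A ∩ B)' = A' ∪ B'.

Identity is invalid: (A ∩ B)' = {1, 2, 4, 5, 6, 7, 8, 9, 10, 11, 12, 13} but A' ∩ B' = {1, 6, 9, 10, 12, 13}. The correct De Morgan law is (A ∩ B)' = A' ∪ B'.


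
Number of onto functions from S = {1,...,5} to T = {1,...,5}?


n = |S| = 5, k = |T| = 5. Surjections via inclusion-exclusion:
S(n,k) = Σ(-1)^i × C(k,i) × (k-i)^n, i=0 to k
i=0: (-1)^0×C(5,0)×5^5 = 3125
i=1: (-1)^1×C(5,1)×4^5 = -5120
i=2: (-1)^2×C(5,2)×3^5 = 2430
i=3: (-1)^3×C(5,3)×2^5 = -320
i=4: (-1)^4×C(5,4)×1^5 = 5
i=5: (-1)^5×C(5,5)×0^5 = 0
Total = 120

Number of surjections = 120


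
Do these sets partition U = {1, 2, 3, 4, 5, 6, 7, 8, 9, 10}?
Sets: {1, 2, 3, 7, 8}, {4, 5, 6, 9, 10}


A partition requires: (1) non-empty parts, (2) pairwise disjoint, (3) union = U
Parts: {1, 2, 3, 7, 8}, {4, 5, 6, 9, 10}
Union of parts: {1, 2, 3, 4, 5, 6, 7, 8, 9, 10}
U = {1, 2, 3, 4, 5, 6, 7, 8, 9, 10}
All non-empty? True
Pairwise disjoint? True
Covers U? True

Yes, valid partition


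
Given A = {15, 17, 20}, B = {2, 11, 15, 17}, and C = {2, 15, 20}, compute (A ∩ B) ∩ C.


A ∩ B = {15, 17}
(A ∩ B) ∩ C = {15}

A ∩ B ∩ C = {15}


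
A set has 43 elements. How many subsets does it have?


Number of subsets = 2^n
= 2^43
= 8796093022208

|P(A)| = 8796093022208


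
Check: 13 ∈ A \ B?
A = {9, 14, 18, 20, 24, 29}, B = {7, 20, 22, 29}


A = {9, 14, 18, 20, 24, 29}, B = {7, 20, 22, 29}
A \ B = elements in A but not in B
A \ B = {9, 14, 18, 24}
Checking if 13 ∈ A \ B
13 is not in A \ B → False

13 ∉ A \ B


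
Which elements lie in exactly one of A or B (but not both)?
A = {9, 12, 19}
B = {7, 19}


A △ B = (A \ B) ∪ (B \ A) = elements in exactly one of A or B
A \ B = {9, 12}
B \ A = {7}
A △ B = {7, 9, 12}

A △ B = {7, 9, 12}


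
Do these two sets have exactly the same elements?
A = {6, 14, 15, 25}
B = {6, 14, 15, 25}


Two sets are equal iff they have exactly the same elements.
A = {6, 14, 15, 25}
B = {6, 14, 15, 25}
Same elements → A = B

Yes, A = B


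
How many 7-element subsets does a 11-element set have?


C(n,k) = n! / (k!(n-k)!)
C(11,7) = 11! / (7!4!)
= 330

C(11,7) = 330


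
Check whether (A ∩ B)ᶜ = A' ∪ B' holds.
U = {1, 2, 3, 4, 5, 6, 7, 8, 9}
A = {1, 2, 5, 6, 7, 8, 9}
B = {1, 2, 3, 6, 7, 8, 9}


LHS: A ∩ B = {1, 2, 6, 7, 8, 9}
(A ∩ B)' = U \ (A ∩ B) = {3, 4, 5}
A' = {3, 4}, B' = {4, 5}
Claimed RHS: A' ∪ B' = {3, 4, 5}
Identity is VALID: LHS = RHS = {3, 4, 5} ✓

Identity is valid. (A ∩ B)' = A' ∪ B' = {3, 4, 5}


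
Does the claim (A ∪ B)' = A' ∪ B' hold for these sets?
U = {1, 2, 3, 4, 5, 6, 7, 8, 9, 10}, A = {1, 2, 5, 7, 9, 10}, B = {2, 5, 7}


LHS: A ∪ B = {1, 2, 5, 7, 9, 10}
(A ∪ B)' = U \ (A ∪ B) = {3, 4, 6, 8}
A' = {3, 4, 6, 8}, B' = {1, 3, 4, 6, 8, 9, 10}
Claimed RHS: A' ∪ B' = {1, 3, 4, 6, 8, 9, 10}
Identity is INVALID: LHS = {3, 4, 6, 8} but the RHS claimed here equals {1, 3, 4, 6, 8, 9, 10}. The correct form is (A ∪ B)' = A' ∩ B'.

Identity is invalid: (A ∪ B)' = {3, 4, 6, 8} but A' ∪ B' = {1, 3, 4, 6, 8, 9, 10}. The correct De Morgan law is (A ∪ B)' = A' ∩ B'.


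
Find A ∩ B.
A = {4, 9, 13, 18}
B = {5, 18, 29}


A ∩ B = elements in both A and B
A = {4, 9, 13, 18}
B = {5, 18, 29}
A ∩ B = {18}

A ∩ B = {18}


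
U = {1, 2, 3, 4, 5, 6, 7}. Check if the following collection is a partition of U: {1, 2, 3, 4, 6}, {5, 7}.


A partition requires: (1) non-empty parts, (2) pairwise disjoint, (3) union = U
Parts: {1, 2, 3, 4, 6}, {5, 7}
Union of parts: {1, 2, 3, 4, 5, 6, 7}
U = {1, 2, 3, 4, 5, 6, 7}
All non-empty? True
Pairwise disjoint? True
Covers U? True

Yes, valid partition


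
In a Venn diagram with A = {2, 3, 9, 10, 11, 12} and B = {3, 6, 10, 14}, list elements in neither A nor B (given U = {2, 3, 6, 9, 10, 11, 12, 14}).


A = {2, 3, 9, 10, 11, 12}
B = {3, 6, 10, 14}
Region: in neither A nor B (given U = {2, 3, 6, 9, 10, 11, 12, 14})
Elements: ∅

Elements in neither A nor B (given U = {2, 3, 6, 9, 10, 11, 12, 14}): ∅


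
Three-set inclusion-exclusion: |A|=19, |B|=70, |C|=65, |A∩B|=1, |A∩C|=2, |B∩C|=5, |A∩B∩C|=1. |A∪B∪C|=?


|A∪B∪C| = |A|+|B|+|C| - |A∩B|-|A∩C|-|B∩C| + |A∩B∩C|
= 19+70+65 - 1-2-5 + 1
= 154 - 8 + 1
= 147

|A ∪ B ∪ C| = 147


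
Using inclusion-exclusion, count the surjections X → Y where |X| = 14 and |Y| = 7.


n = |X| = 14, k = |Y| = 7. Surjections via inclusion-exclusion:
S(n,k) = Σ(-1)^i × C(k,i) × (k-i)^n, i=0 to k
i=0: (-1)^0×C(7,0)×7^14 = 678223072849
i=1: (-1)^1×C(7,1)×6^14 = -548549148672
i=2: (-1)^2×C(7,2)×5^14 = 128173828125
i=3: (-1)^3×C(7,3)×4^14 = -9395240960
i=4: (-1)^4×C(7,4)×3^14 = 167403915
i=5: (-1)^5×C(7,5)×2^14 = -344064
i=6: (-1)^6×C(7,6)×1^14 = 7
i=7: (-1)^7×C(7,7)×0^14 = 0
Total = 248619571200

Number of surjections = 248619571200


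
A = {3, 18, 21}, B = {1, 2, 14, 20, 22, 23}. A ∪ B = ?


A ∪ B = all elements in A or B (or both)
A = {3, 18, 21}
B = {1, 2, 14, 20, 22, 23}
A ∪ B = {1, 2, 3, 14, 18, 20, 21, 22, 23}

A ∪ B = {1, 2, 3, 14, 18, 20, 21, 22, 23}


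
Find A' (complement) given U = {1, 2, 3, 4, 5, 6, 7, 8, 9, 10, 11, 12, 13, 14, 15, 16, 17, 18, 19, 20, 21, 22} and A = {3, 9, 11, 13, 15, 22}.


Aᶜ = U \ A = elements in U but not in A
U = {1, 2, 3, 4, 5, 6, 7, 8, 9, 10, 11, 12, 13, 14, 15, 16, 17, 18, 19, 20, 21, 22}
A = {3, 9, 11, 13, 15, 22}
Aᶜ = {1, 2, 4, 5, 6, 7, 8, 10, 12, 14, 16, 17, 18, 19, 20, 21}

Aᶜ = {1, 2, 4, 5, 6, 7, 8, 10, 12, 14, 16, 17, 18, 19, 20, 21}


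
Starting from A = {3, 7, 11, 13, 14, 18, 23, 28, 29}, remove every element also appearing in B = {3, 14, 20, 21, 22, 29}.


A \ B = elements in A but not in B
A = {3, 7, 11, 13, 14, 18, 23, 28, 29}
B = {3, 14, 20, 21, 22, 29}
Remove from A any elements in B
A \ B = {7, 11, 13, 18, 23, 28}

A \ B = {7, 11, 13, 18, 23, 28}


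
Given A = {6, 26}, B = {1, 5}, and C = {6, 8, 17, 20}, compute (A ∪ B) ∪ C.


A ∪ B = {1, 5, 6, 26}
(A ∪ B) ∪ C = {1, 5, 6, 8, 17, 20, 26}

A ∪ B ∪ C = {1, 5, 6, 8, 17, 20, 26}


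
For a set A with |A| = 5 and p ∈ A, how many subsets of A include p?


Subsets of A containing p correspond to subsets of A \ {p}, which has 4 elements.
Count = 2^(n-1) = 2^4
= 16

Number of subsets containing p = 16


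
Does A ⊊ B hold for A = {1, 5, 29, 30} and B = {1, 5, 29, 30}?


A ⊂ B requires: A ⊆ B AND A ≠ B.
A ⊆ B? Yes
A = B? Yes
A = B, so A is not a PROPER subset.

No, A is not a proper subset of B


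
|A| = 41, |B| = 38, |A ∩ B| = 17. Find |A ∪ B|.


|A ∪ B| = |A| + |B| - |A ∩ B|
= 41 + 38 - 17
= 62

|A ∪ B| = 62


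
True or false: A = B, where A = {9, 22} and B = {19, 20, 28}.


Two sets are equal iff they have exactly the same elements.
A = {9, 22}
B = {19, 20, 28}
Differences: {9, 19, 20, 22, 28}
A ≠ B

No, A ≠ B


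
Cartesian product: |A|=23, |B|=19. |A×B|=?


|A × B| = |A| × |B|
= 23 × 19
= 437

|A × B| = 437


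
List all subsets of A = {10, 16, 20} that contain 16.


A subset of A contains 16 iff the remaining 2 elements form any subset of A \ {16}.
Count: 2^(n-1) = 2^2 = 4
Subsets containing 16: {16}, {10, 16}, {16, 20}, {10, 16, 20}

Subsets containing 16 (4 total): {16}, {10, 16}, {16, 20}, {10, 16, 20}


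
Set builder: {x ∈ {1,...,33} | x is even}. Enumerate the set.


Checking each candidate:
Condition: even numbers in {1,...,33}
Result = {2, 4, 6, 8, 10, 12, 14, 16, 18, 20, 22, 24, 26, 28, 30, 32}

{2, 4, 6, 8, 10, 12, 14, 16, 18, 20, 22, 24, 26, 28, 30, 32}


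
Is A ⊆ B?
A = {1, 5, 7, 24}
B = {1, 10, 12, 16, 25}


A ⊆ B means every element of A is in B.
Elements in A not in B: {5, 7, 24}
So A ⊄ B.

No, A ⊄ B


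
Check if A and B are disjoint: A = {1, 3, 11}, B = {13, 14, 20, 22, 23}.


Disjoint means A ∩ B = ∅.
A ∩ B = ∅
A ∩ B = ∅, so A and B are disjoint.

Yes, A and B are disjoint


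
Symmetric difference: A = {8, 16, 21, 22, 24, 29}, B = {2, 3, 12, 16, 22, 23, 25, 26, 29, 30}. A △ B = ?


A △ B = (A \ B) ∪ (B \ A) = elements in exactly one of A or B
A \ B = {8, 21, 24}
B \ A = {2, 3, 12, 23, 25, 26, 30}
A △ B = {2, 3, 8, 12, 21, 23, 24, 25, 26, 30}

A △ B = {2, 3, 8, 12, 21, 23, 24, 25, 26, 30}


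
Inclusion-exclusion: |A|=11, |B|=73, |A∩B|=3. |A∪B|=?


|A ∪ B| = |A| + |B| - |A ∩ B|
= 11 + 73 - 3
= 81

|A ∪ B| = 81


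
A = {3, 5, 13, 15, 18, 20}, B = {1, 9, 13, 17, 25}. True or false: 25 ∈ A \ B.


A = {3, 5, 13, 15, 18, 20}, B = {1, 9, 13, 17, 25}
A \ B = elements in A but not in B
A \ B = {3, 5, 15, 18, 20}
Checking if 25 ∈ A \ B
25 is not in A \ B → False

25 ∉ A \ B


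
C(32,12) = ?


C(n,k) = n! / (k!(n-k)!)
C(32,12) = 32! / (12!20!)
= 225792840

C(32,12) = 225792840


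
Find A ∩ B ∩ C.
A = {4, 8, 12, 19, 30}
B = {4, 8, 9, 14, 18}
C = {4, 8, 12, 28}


A ∩ B = {4, 8}
(A ∩ B) ∩ C = {4, 8}

A ∩ B ∩ C = {4, 8}


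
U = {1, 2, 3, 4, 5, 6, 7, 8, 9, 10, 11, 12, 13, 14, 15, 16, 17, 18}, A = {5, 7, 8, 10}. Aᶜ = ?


Aᶜ = U \ A = elements in U but not in A
U = {1, 2, 3, 4, 5, 6, 7, 8, 9, 10, 11, 12, 13, 14, 15, 16, 17, 18}
A = {5, 7, 8, 10}
Aᶜ = {1, 2, 3, 4, 6, 9, 11, 12, 13, 14, 15, 16, 17, 18}

Aᶜ = {1, 2, 3, 4, 6, 9, 11, 12, 13, 14, 15, 16, 17, 18}


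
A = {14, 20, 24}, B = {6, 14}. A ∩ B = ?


A ∩ B = elements in both A and B
A = {14, 20, 24}
B = {6, 14}
A ∩ B = {14}

A ∩ B = {14}


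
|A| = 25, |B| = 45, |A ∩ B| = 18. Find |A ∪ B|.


|A ∪ B| = |A| + |B| - |A ∩ B|
= 25 + 45 - 18
= 52

|A ∪ B| = 52


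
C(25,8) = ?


C(n,k) = n! / (k!(n-k)!)
C(25,8) = 25! / (8!17!)
= 1081575

C(25,8) = 1081575


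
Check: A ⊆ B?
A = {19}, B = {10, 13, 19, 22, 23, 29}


A ⊆ B means every element of A is in B.
All elements of A are in B.
So A ⊆ B.

Yes, A ⊆ B
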